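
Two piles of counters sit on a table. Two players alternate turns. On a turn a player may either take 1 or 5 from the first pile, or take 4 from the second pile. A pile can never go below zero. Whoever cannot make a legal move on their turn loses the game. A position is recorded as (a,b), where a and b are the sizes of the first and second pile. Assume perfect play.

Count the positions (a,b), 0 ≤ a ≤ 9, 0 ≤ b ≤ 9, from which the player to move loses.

Compute win/loss labels from the base case upward. A position with no move is L. Any other position is W if it can reach an L in one move, else L.
Every move lowers a or b (never raises either), so fill the grid row by row in increasing a, and left to right within a row: each cell's successors are then already labelled.
      b=0  b=1  b=2  b=3  b=4  b=5  b=6  b=7  b=8  b=9
a=0:    L    L    L    L    W    W    W    W    L    L
a=1:    W    W    W    W    L    L    L    L    W    W
a=2:    L    L    L    L    W    W    W    W    L    L
a=3:    W    W    W    W    L    L    L    L    W    W
a=4:    L    L    L    L    W    W    W    W    L    L
a=5:    W    W    W    W    L    L    L    L    W    W
a=6:    L    L    L    L    W    W    W    W    L    L
a=7:    W    W    W    W    L    L    L    L    W    W
a=8:    L    L    L    L    W    W    W    W    L    L
a=9:    W    W    W    W    L    L    L    L    W    W
Cells with no legal move (terminal, hence L): (0,0), (0,1), (0,2), (0,3).
The remaining L cells, each justified by listing all of its moves:
(0,8): only reaches (0,4)(W), which is W → L
(0,9): only reaches (0,5)(W), which is W → L
(1,4): only reaches (0,4)(W), (1,0)(W), all W → L
(1,5): only reaches (0,5)(W), (1,1)(W), all W → L
(1,6): only reaches (0,6)(W), (1,2)(W), all W → L
(1,7): only reaches (0,7)(W), (1,3)(W), all W → L
(2,0): only reaches (1,0)(W), which is W → L
(2,1): only reaches (1,1)(W), which is W → L
(2,2): only reaches (1,2)(W), which is W → L
(2,3): only reaches (1,3)(W), which is W → L
(2,8): only reaches (1,8)(W), (2,4)(W), all W → L
(2,9): only reaches (1,9)(W), (2,5)(W), all W → L
(3,4): only reaches (2,4)(W), (3,0)(W), all W → L
(3,5): only reaches (2,5)(W), (3,1)(W), all W → L
(3,6): only reaches (2,6)(W), (3,2)(W), all W → L
(3,7): only reaches (2,7)(W), (3,3)(W), all W → L
(4,0): only reaches (3,0)(W), which is W → L
(4,1): only reaches (3,1)(W), which is W → L
(4,2): only reaches (3,2)(W), which is W → L
(4,3): only reaches (3,3)(W), which is W → L
(4,8): only reaches (3,8)(W), (4,4)(W), all W → L
(4,9): only reaches (3,9)(W), (4,5)(W), all W → L
(5,4): only reaches (4,4)(W), (0,4)(W), (5,0)(W), all W → L
(5,5): only reaches (4,5)(W), (0,5)(W), (5,1)(W), all W → L
(5,6): only reaches (4,6)(W), (0,6)(W), (5,2)(W), all W → L
(5,7): only reaches (4,7)(W), (0,7)(W), (5,3)(W), all W → L
(6,0): only reaches (5,0)(W), (1,0)(W), all W → L
(6,1): only reaches (5,1)(W), (1,1)(W), all W → L
(6,2): only reaches (5,2)(W), (1,2)(W), all W → L
(6,3): only reaches (5,3)(W), (1,3)(W), all W → L
(6,8): only reaches (5,8)(W), (1,8)(W), (6,4)(W), all W → L
(6,9): only reaches (5,9)(W), (1,9)(W), (6,5)(W), all W → L
(7,4): only reaches (6,4)(W), (2,4)(W), (7,0)(W), all W → L
(7,5): only reaches (6,5)(W), (2,5)(W), (7,1)(W), all W → L
(7,6): only reaches (6,6)(W), (2,6)(W), (7,2)(W), all W → L
(7,7): only reaches (6,7)(W), (2,7)(W), (7,3)(W), all W → L
(8,0): only reaches (7,0)(W), (3,0)(W), all W → L
(8,1): only reaches (7,1)(W), (3,1)(W), all W → L
(8,2): only reaches (7,2)(W), (3,2)(W), all W → L
(8,3): only reaches (7,3)(W), (3,3)(W), all W → L
(8,8): only reaches (7,8)(W), (3,8)(W), (8,4)(W), all W → L
(8,9): only reaches (7,9)(W), (3,9)(W), (8,5)(W), all W → L
(9,4): only reaches (8,4)(W), (4,4)(W), (9,0)(W), all W → L
(9,5): only reaches (8,5)(W), (4,5)(W), (9,1)(W), all W → L
(9,6): only reaches (8,6)(W), (4,6)(W), (9,2)(W), all W → L
(9,7): only reaches (8,7)(W), (4,7)(W), (9,3)(W), all W → L
Every other cell has at least one move into one of the L cells above, so it is W.
L cells per row: a=0: 6, a=1: 4, a=2: 6, a=3: 4, a=4: 6, a=5: 4, a=6: 6, a=7: 4, a=8: 6, a=9: 4; total 50.

50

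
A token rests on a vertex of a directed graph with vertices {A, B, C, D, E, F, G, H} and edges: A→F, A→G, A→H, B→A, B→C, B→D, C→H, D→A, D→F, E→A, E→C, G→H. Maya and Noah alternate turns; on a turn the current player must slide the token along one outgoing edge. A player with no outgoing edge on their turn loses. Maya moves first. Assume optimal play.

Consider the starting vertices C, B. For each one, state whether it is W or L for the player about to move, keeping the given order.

C: W, B: L

Use the standard recursion: the mover loses at a terminal position; elsewhere, the mover wins exactly when some move hands the opponent an L position.
Every edge goes from a vertex to one that appears earlier in the order F, H, G, A, C, D, E, B, so processing vertices in that order labels each vertex after all of its successors.
F: no outgoing edge → L
H: no outgoing edge → L
G: reaches L-position H → W
A: reaches L-position H → W
C: reaches L-position H → W
D: reaches L-position F → W
E: only reaches C(W), A(W), all W → L
B: only reaches D(W), C(W), A(W), all W → L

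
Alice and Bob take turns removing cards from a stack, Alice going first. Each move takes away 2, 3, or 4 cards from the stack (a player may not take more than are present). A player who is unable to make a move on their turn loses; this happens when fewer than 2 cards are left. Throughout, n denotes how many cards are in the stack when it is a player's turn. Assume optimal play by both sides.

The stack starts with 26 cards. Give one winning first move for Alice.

Work bottom-up. With no move the player to move loses. Otherwise the position is W if at least one move leads to an L position for the opponent, and L if every move leads to a W.
n=0: no move → L
n=1: no move → L
n=2: →0(L), so W
n=3: →1(L), so W
n=4: →1(L), so W
n=5: →1(L), so W
n=6: →4(W), 3(W), 2(W) — all W, so L
n=7: →5(W), 4(W), 3(W) — all W, so L
n=8: →6(L), so W
n=9: →7(L), so W
n=10: →7(L), so W
n=11: →7(L), so W
n=12: →10(W), 9(W), 8(W) — all W, so L
n=13: →11(W), 10(W), 9(W) — all W, so L
n=14: →12(L), so W
n=15: →13(L), so W
n=16: →13(L), so W
n=17: →13(L), so W
n=18: →16(W), 15(W), 14(W) — all W, so L
n=19: →17(W), 16(W), 15(W) — all W, so L
n=20: →18(L), so W
n=21: →19(L), so W
n=22: →19(L), so W
n=23: →19(L), so W
n=24: →22(W), 21(W), 20(W) — all W, so L
n=25: →23(W), 22(W), 21(W) — all W, so L
n=26: →24(L), so W
From 26, the L positions reachable in one move are: 24.

Remove 2, leaving 24.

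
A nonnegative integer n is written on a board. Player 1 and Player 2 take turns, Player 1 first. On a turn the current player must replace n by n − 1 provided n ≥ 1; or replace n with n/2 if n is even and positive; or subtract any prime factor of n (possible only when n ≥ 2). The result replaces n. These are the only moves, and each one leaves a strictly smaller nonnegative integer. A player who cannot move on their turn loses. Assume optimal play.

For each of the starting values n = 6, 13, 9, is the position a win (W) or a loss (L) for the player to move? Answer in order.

Work bottom-up. With no move the player to move loses. Otherwise the position is W if at least one move leads to an L position for the opponent, and L if every move leads to a W.
n=0: no move → L
n=1: can move to 0, which is L ⇒ W
n=2: can move to 0, which is L ⇒ W
n=3: can move to 0, which is L ⇒ W
n=4: moves to 2(W), 3(W); every one is W ⇒ L
n=5: can move to 0, which is L ⇒ W
n=6: can move to 4, which is L ⇒ W
n=7: can move to 0, which is L ⇒ W
n=8: can move to 4, which is L ⇒ W
n=9: moves to 6(W), 8(W); every one is W ⇒ L
n=10: can move to 9, which is L ⇒ W
n=11: can move to 0, which is L ⇒ W
n=12: can move to 9, which is L ⇒ W
n=13: can move to 0, which is L ⇒ W

6: W, 13: W, 9: L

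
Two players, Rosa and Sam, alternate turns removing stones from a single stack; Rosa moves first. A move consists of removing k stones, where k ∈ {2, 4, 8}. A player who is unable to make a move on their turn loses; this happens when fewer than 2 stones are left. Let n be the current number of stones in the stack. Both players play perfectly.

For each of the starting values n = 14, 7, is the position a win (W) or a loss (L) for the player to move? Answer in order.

Classify positions by backward induction: terminal positions (no move available) are L. From any other position, the mover wins iff some move reaches an L.
n=0: no move → L
n=1: no move → L
n=2: reaches L-position 0 → W
n=3: reaches L-position 1 → W
n=4: reaches L-position 0 → W
n=5: reaches L-position 1 → W
n=6: only reaches 4(W), 2(W), all W → L
n=7: only reaches 5(W), 3(W), all W → L
n=8: reaches L-position 6 → W
n=9: reaches L-position 7 → W
n=10: reaches L-position 6 → W
n=11: reaches L-position 7 → W
n=12: only reaches 10(W), 8(W), 4(W), all W → L
n=13: only reaches 11(W), 9(W), 5(W), all W → L
n=14: reaches L-position 12 → W

14: W, 7: L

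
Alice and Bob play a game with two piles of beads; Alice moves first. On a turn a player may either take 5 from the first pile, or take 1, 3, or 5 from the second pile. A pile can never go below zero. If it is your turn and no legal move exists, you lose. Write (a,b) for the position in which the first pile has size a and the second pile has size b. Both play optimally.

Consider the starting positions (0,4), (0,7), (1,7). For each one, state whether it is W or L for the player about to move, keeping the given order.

Work bottom-up. With no move the player to move loses. Otherwise the position is W if at least one move leads to an L position for the opponent, and L if every move leads to a W.
No move ever increases a pile, so every position that can arise here has a ≤ 1 and b ≤ 7; it is enough to label the cells with 0 ≤ a ≤ 1 and 0 ≤ b ≤ 7.
Every move lowers a or b (never raises either), so fill the grid row by row in increasing a, and left to right within a row: each cell's successors are then already labelled.
      b=0  b=1  b=2  b=3  b=4  b=5  b=6  b=7
a=0:    L    W    L    W    L    W    L    W
a=1:    L    W    L    W    L    W    L    W
Cells with no legal move (terminal, hence L): (0,0), (1,0).
The remaining L cells, each justified by listing all of its moves:
(0,2): →(0,1)(W) only, which is W, so L
(0,4): →(0,3)(W), (0,1)(W) — all W, so L
(0,6): →(0,5)(W), (0,3)(W), (0,1)(W) — all W, so L
(1,2): →(1,1)(W) only, which is W, so L
(1,4): →(1,3)(W), (1,1)(W) — all W, so L
(1,6): →(1,5)(W), (1,3)(W), (1,1)(W) — all W, so L
Every other cell has at least one move into one of the L cells above, so it is W.
(0,4): one of the L cells justified above, so L
(0,7): the move to (0,6) reaches an L cell, so W
(1,7): the move to (1,6) reaches an L cell, so W

(0,4): L, (0,7): W, (1,7): W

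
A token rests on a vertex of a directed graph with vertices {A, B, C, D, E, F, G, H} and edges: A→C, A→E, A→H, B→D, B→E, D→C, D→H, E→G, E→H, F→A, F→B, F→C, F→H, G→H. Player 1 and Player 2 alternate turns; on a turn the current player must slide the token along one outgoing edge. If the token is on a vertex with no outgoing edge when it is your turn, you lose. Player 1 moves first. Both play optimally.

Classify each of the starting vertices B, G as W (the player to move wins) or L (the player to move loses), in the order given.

Build the W/L table. Terminal = L. A non-terminal position is W if it has a move to some L; otherwise it is L.
Every edge goes from a vertex to one that appears earlier in the order H, C, D, G, E, B, A, F, so processing vertices in that order labels each vertex after all of its successors.
H: no outgoing edge → L
C: no outgoing edge → L
D: reaches L-position C → W
G: reaches L-position H → W
E: reaches L-position H → W
B: only reaches E(W), D(W), all W → L
A: reaches L-position C → W
F: reaches L-position B → W

B: L, G: W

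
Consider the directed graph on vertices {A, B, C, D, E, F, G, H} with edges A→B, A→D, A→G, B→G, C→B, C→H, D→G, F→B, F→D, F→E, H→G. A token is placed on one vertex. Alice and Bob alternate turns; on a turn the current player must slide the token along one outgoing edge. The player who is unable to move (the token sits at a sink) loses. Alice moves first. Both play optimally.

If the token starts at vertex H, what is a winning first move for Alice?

Move to G.

Use the standard recursion: the mover loses at a terminal position; elsewhere, the mover wins exactly when some move hands the opponent an L position.
Every edge goes from a vertex to one that appears earlier in the order G, E, B, D, F, A, H, C, so processing vertices in that order labels each vertex after all of its successors.
G: no outgoing edge → L
E: no outgoing edge → L
B: →G(L), so W
D: →G(L), so W
F: →E(L), so W
A: →G(L), so W
H: →G(L), so W
C: →H(W), B(W) — all W, so L
From H, the L positions reachable in one move are: G.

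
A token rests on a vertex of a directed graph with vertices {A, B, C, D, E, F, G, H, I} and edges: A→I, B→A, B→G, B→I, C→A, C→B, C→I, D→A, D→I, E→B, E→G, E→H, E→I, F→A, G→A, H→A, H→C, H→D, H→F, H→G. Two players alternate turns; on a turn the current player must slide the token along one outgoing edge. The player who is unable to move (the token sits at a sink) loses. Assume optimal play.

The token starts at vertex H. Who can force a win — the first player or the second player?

The first player wins.

Classify positions by backward induction: terminal positions (no move available) are L. From any other position, the mover wins iff some move reaches an L.
Every edge goes from a vertex to one that appears earlier in the order I, A, D, G, F, B, C, H, E, so processing vertices in that order labels each vertex after all of its successors.
I: no outgoing edge → L
A: can move to I, which is L ⇒ W
D: can move to I, which is L ⇒ W
G: the only move is to A(W), a W ⇒ L
F: the only move is to A(W), a W ⇒ L
B: can move to G, which is L ⇒ W
C: can move to I, which is L ⇒ W
H: can move to F, which is L ⇒ W
E: can move to G, which is L ⇒ W
The starting position H is W: the player to move should move to F, handing over an L position.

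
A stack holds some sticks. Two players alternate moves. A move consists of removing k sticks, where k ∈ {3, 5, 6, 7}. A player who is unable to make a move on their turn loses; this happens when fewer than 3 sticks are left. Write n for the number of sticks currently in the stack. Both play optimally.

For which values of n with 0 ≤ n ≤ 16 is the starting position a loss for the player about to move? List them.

0, 1, 2, 10, 11, 12

Work bottom-up. With no move the player to move loses. Otherwise the position is W if at least one move leads to an L position for the opponent, and L if every move leads to a W.
n=0: no move → L
n=1: no move → L
n=2: no move → L
n=3: →0(L), so W
n=4: →1(L), so W
n=5: →2(L), so W
n=6: →1(L), so W
n=7: →2(L), so W
n=8: →2(L), so W
n=9: →2(L), so W
n=10: →7(W), 5(W), 4(W), 3(W) — all W, so L
n=11: →8(W), 6(W), 5(W), 4(W) — all W, so L
n=12: →9(W), 7(W), 6(W), 5(W) — all W, so L
n=13: →10(L), so W
n=14: →11(L), so W
n=15: →12(L), so W
n=16: →11(L), so W
The losing starting values of n are exactly the entries labelled L in this table (6 of them).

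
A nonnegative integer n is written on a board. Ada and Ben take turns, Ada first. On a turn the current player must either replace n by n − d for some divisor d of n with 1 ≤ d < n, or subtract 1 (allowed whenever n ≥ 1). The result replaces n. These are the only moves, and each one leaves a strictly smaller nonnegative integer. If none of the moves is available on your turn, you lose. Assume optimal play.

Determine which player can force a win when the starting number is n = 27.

Ben wins.

Work bottom-up. With no move the player to move loses. Otherwise the position is W if at least one move leads to an L position for the opponent, and L if every move leads to a W.
n=0: no move → L
n=1: reaches L-position 0 → W
n=2: only reaches 1(W), which is W → L
n=3: reaches L-position 2 → W
n=4: reaches L-position 2 → W
n=5: only reaches 4(W), which is W → L
n=6: reaches L-position 5 → W
n=7: only reaches 6(W), which is W → L
n=8: reaches L-position 7 → W
n=9: only reaches 6(W), 8(W), all W → L
n=10: reaches L-position 5 → W
n=11: only reaches 10(W), which is W → L
n=12: reaches L-position 9 → W
n=13: only reaches 12(W), which is W → L
n=14: reaches L-position 7 → W
n=15: only reaches 10(W), 12(W), 14(W), all W → L
n=16: reaches L-position 15 → W
n=17: only reaches 16(W), which is W → L
n=18: reaches L-position 9 → W
n=19: only reaches 18(W), which is W → L
n=20: reaches L-position 15 → W
n=21: only reaches 14(W), 18(W), 20(W), all W → L
n=22: reaches L-position 11 → W
n=23: only reaches 22(W), which is W → L
n=24: reaches L-position 21 → W
n=25: only reaches 20(W), 24(W), all W → L
n=26: reaches L-position 13 → W
n=27: only reaches 18(W), 24(W), 26(W), all W → L
Every move from 27 reaches a W position, so the mover loses.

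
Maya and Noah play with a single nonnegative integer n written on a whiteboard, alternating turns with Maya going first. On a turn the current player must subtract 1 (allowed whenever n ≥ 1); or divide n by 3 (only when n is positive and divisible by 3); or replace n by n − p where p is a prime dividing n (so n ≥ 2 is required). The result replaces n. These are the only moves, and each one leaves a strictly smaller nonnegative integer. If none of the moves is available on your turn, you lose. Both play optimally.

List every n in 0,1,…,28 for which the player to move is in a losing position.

0, 4, 8, 14, 18, 22, 25, 27

Work bottom-up. With no move the player to move loses. Otherwise the position is W if at least one move leads to an L position for the opponent, and L if every move leads to a W.
n=0: no move → L
n=1: can move to 0, which is L ⇒ W
n=2: can move to 0, which is L ⇒ W
n=3: can move to 0, which is L ⇒ W
n=4: moves to 2(W), 3(W); every one is W ⇒ L
n=5: can move to 0, which is L ⇒ W
n=6: can move to 4, which is L ⇒ W
n=7: can move to 0, which is L ⇒ W
n=8: moves to 6(W), 7(W); every one is W ⇒ L
n=9: can move to 8, which is L ⇒ W
n=10: can move to 8, which is L ⇒ W
n=11: can move to 0, which is L ⇒ W
n=12: can move to 4, which is L ⇒ W
n=13: can move to 0, which is L ⇒ W
n=14: moves to 7(W), 12(W), 13(W); every one is W ⇒ L
n=15: can move to 14, which is L ⇒ W
n=16: can move to 14, which is L ⇒ W
n=17: can move to 0, which is L ⇒ W
n=18: moves to 6(W), 15(W), 16(W), 17(W); every one is W ⇒ L
n=19: can move to 0, which is L ⇒ W
n=20: can move to 18, which is L ⇒ W
n=21: can move to 14, which is L ⇒ W
n=22: moves to 11(W), 20(W), 21(W); every one is W ⇒ L
n=23: can move to 0, which is L ⇒ W
n=24: can move to 8, which is L ⇒ W
n=25: moves to 20(W), 24(W); every one is W ⇒ L
n=26: can move to 25, which is L ⇒ W
n=27: moves to 9(W), 24(W), 26(W); every one is W ⇒ L
n=28: can move to 27, which is L ⇒ W
Reading off the rows marked L gives the requested list; there are 8 such values of n.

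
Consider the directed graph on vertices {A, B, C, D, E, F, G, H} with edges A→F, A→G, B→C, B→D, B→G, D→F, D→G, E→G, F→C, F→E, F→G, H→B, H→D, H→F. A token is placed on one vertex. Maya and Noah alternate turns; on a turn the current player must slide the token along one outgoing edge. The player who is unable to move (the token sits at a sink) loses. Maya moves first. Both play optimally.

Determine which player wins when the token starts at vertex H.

Noah wins.

Positions with no move are L. A position that does have a move is losing for the player to move precisely when every available move leads to a winning position for the opponent. Fill in the labels:
Every edge goes from a vertex to one that appears earlier in the order G, C, E, F, D, B, A, H, so processing vertices in that order labels each vertex after all of its successors.
G: no outgoing edge → L
C: no outgoing edge → L
E: W (go to G, an L position)
F: W (go to C, an L position)
D: W (go to G, an L position)
B: W (go to C, an L position)
A: W (go to G, an L position)
H: L (options B(W), D(W), F(W) are all W)
Every move from H reaches a W position, so the mover loses.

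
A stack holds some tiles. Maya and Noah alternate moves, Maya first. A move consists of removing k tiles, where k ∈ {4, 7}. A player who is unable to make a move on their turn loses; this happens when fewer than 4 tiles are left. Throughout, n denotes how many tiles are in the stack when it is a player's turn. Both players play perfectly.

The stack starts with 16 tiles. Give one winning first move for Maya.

Remove 4, leaving 12.

Classify positions by backward induction: terminal positions (no move available) are L. From any other position, the mover wins iff some move reaches an L.
n=0: no move → L
n=1: no move → L
n=2: no move → L
n=3: no move → L
n=4: can move to 0, which is L ⇒ W
n=5: can move to 1, which is L ⇒ W
n=6: can move to 2, which is L ⇒ W
n=7: can move to 3, which is L ⇒ W
n=8: can move to 1, which is L ⇒ W
n=9: can move to 2, which is L ⇒ W
n=10: can move to 3, which is L ⇒ W
n=11: moves to 7(W), 4(W); every one is W ⇒ L
n=12: moves to 8(W), 5(W); every one is W ⇒ L
n=13: moves to 9(W), 6(W); every one is W ⇒ L
n=14: moves to 10(W), 7(W); every one is W ⇒ L
n=15: can move to 11, which is L ⇒ W
n=16: can move to 12, which is L ⇒ W
From 16, the L positions reachable in one move are: 12.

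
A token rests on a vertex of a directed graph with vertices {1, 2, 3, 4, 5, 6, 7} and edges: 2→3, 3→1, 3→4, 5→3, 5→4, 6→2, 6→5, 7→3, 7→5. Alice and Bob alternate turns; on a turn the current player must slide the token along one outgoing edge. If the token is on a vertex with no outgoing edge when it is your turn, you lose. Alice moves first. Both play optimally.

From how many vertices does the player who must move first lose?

Classify positions by backward induction: terminal positions (no move available) are L. From any other position, the mover wins iff some move reaches an L.
Every edge goes from a vertex to one that appears earlier in the order 4, 1, 3, 2, 5, 7, 6, so processing vertices in that order labels each vertex after all of its successors.
4: no outgoing edge → L
1: no outgoing edge → L
3: can move to 1, which is L ⇒ W
2: the only move is to 3(W), a W ⇒ L
5: can move to 4, which is L ⇒ W
7: moves to 5(W), 3(W); every one is W ⇒ L
6: can move to 2, which is L ⇒ W
The L vertices are 1, 2, 4, 7; that is 4 in all.

4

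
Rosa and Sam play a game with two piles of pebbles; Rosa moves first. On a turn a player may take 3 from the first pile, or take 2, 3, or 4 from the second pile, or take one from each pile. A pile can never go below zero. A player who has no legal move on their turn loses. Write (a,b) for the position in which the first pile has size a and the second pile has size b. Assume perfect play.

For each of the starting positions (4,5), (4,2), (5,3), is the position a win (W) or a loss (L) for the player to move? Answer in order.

(4,5): W, (4,2): L, (5,3): W

Use the standard recursion: the mover loses at a terminal position; elsewhere, the mover wins exactly when some move hands the opponent an L position.
No move ever increases a pile, so every position that can arise here has a ≤ 5 and b ≤ 5; it is enough to label the cells with 0 ≤ a ≤ 5 and 0 ≤ b ≤ 5.
Every move lowers a or b (never raises either), so fill the grid row by row in increasing a, and left to right within a row: each cell's successors are then already labelled.
      b=0  b=1  b=2  b=3  b=4  b=5
a=0:    L    L    W    W    W    W
a=1:    L    W    W    W    W    L
a=2:    L    W    W    W    W    L
a=3:    W    W    L    L    W    W
a=4:    W    L    L    W    W    W
a=5:    W    L    W    W    W    W
Cells with no legal move (terminal, hence L): (0,0), (0,1), (1,0), (2,0).
The remaining L cells, each justified by listing all of its moves:
(1,5): only reaches (1,3)(W), (1,2)(W), (1,1)(W), (0,4)(W), all W → L
(2,5): only reaches (2,3)(W), (2,2)(W), (2,1)(W), (1,4)(W), all W → L
(3,2): only reaches (0,2)(W), (3,0)(W), (2,1)(W), all W → L
(3,3): only reaches (0,3)(W), (3,1)(W), (3,0)(W), (2,2)(W), all W → L
(4,1): only reaches (1,1)(W), (3,0)(W), all W → L
(4,2): only reaches (1,2)(W), (4,0)(W), (3,1)(W), all W → L
(5,1): only reaches (2,1)(W), (4,0)(W), all W → L
Every other cell has at least one move into one of the L cells above, so it is W.
(4,5): the move to (1,5) reaches an L cell, so W
(4,2): one of the L cells justified above, so L
(5,3): the move to (5,1) reaches an L cell, so W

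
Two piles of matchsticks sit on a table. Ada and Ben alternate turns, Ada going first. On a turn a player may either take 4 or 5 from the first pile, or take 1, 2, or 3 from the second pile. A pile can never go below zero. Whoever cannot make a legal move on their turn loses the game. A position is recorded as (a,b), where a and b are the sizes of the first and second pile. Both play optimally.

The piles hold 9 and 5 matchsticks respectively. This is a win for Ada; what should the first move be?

Move to (5,5).

Label each position W (a win for the player to move) or L (a loss). A position with no legal move is L; any other position is W exactly when some move reaches an L, and L when every move reaches a W.
No move ever increases a pile, so every position that can arise here has a ≤ 9 and b ≤ 5; it is enough to label the cells with 0 ≤ a ≤ 9 and 0 ≤ b ≤ 5.
Every move lowers a or b (never raises either), so fill the grid row by row in increasing a, and left to right within a row: each cell's successors are then already labelled.
      b=0  b=1  b=2  b=3  b=4  b=5
a=0:    L    W    W    W    L    W
a=1:    L    W    W    W    L    W
a=2:    L    W    W    W    L    W
a=3:    L    W    W    W    L    W
a=4:    W    L    W    W    W    L
a=5:    W    L    W    W    W    L
a=6:    W    L    W    W    W    L
a=7:    W    L    W    W    W    L
a=8:    W    W    L    W    W    W
a=9:    L    W    W    W    L    W
Cells with no legal move (terminal, hence L): (0,0), (1,0), (2,0), (3,0).
The remaining L cells, each justified by listing all of its moves:
(0,4): →(0,3)(W), (0,2)(W), (0,1)(W) — all W, so L
(1,4): →(1,3)(W), (1,2)(W), (1,1)(W) — all W, so L
(2,4): →(2,3)(W), (2,2)(W), (2,1)(W) — all W, so L
(3,4): →(3,3)(W), (3,2)(W), (3,1)(W) — all W, so L
(4,1): →(0,1)(W), (4,0)(W) — all W, so L
(4,5): →(0,5)(W), (4,4)(W), (4,3)(W), (4,2)(W) — all W, so L
(5,1): →(1,1)(W), (0,1)(W), (5,0)(W) — all W, so L
(5,5): →(1,5)(W), (0,5)(W), (5,4)(W), (5,3)(W), (5,2)(W) — all W, so L
(6,1): →(2,1)(W), (1,1)(W), (6,0)(W) — all W, so L
(6,5): →(2,5)(W), (1,5)(W), (6,4)(W), (6,3)(W), (6,2)(W) — all W, so L
(7,1): →(3,1)(W), (2,1)(W), (7,0)(W) — all W, so L
(7,5): →(3,5)(W), (2,5)(W), (7,4)(W), (7,3)(W), (7,2)(W) — all W, so L
(8,2): →(4,2)(W), (3,2)(W), (8,1)(W), (8,0)(W) — all W, so L
(9,0): →(5,0)(W), (4,0)(W) — all W, so L
(9,4): →(5,4)(W), (4,4)(W), (9,3)(W), (9,2)(W), (9,1)(W) — all W, so L
Every other cell has at least one move into one of the L cells above, so it is W.
From (9,5), the L positions reachable in one move are: (5,5), (4,5), (9,4). Any move reaching one of these is winning.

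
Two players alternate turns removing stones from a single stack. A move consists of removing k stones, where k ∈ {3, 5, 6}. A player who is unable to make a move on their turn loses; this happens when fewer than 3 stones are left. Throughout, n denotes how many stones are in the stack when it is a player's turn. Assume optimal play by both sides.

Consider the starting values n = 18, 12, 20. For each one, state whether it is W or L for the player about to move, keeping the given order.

Use the standard recursion: the mover loses at a terminal position; elsewhere, the mover wins exactly when some move hands the opponent an L position.
n=0: no move → L
n=1: no move → L
n=2: no move → L
n=3: can move to 0, which is L ⇒ W
n=4: can move to 1, which is L ⇒ W
n=5: can move to 2, which is L ⇒ W
n=6: can move to 1, which is L ⇒ W
n=7: can move to 2, which is L ⇒ W
n=8: can move to 2, which is L ⇒ W
n=9: moves to 6(W), 4(W), 3(W); every one is W ⇒ L
n=10: moves to 7(W), 5(W), 4(W); every one is W ⇒ L
n=11: moves to 8(W), 6(W), 5(W); every one is W ⇒ L
n=12: can move to 9, which is L ⇒ W
n=13: can move to 10, which is L ⇒ W
n=14: can move to 11, which is L ⇒ W
n=15: can move to 10, which is L ⇒ W
n=16: can move to 11, which is L ⇒ W
n=17: can move to 11, which is L ⇒ W
n=18: moves to 15(W), 13(W), 12(W); every one is W ⇒ L
n=19: moves to 16(W), 14(W), 13(W); every one is W ⇒ L
n=20: moves to 17(W), 15(W), 14(W); every one is W ⇒ L

18: L, 12: W, 20: L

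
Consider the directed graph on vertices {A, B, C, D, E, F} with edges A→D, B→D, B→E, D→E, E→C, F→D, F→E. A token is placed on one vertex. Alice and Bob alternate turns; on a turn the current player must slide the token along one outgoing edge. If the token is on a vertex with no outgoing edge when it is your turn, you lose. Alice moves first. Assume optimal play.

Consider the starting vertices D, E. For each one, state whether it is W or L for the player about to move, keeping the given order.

Work bottom-up. With no move the player to move loses. Otherwise the position is W if at least one move leads to an L position for the opponent, and L if every move leads to a W.
Every edge goes from a vertex to one that appears earlier in the order C, E, D, B, A, F, so processing vertices in that order labels each vertex after all of its successors.
C: no outgoing edge → L
E: reaches L-position C → W
D: only reaches E(W), which is W → L
B: reaches L-position D → W
A: reaches L-position D → W
F: reaches L-position D → W

D: L, E: W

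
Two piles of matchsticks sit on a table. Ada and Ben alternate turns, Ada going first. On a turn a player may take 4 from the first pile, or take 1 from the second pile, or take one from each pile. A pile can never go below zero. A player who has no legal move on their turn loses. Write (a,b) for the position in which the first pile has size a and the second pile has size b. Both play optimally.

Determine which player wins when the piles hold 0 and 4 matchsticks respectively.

Ben wins.

Classify positions by backward induction: terminal positions (no move available) are L. From any other position, the mover wins iff some move reaches an L.
No move ever increases a pile, so every position that can arise here has a ≤ 0 and b ≤ 4; it is enough to label the cells with 0 ≤ a ≤ 0 and 0 ≤ b ≤ 4.
Every move lowers a or b (never raises either), so fill the grid row by row in increasing a, and left to right within a row: each cell's successors are then already labelled.
      b=0  b=1  b=2  b=3  b=4
a=0:    L    W    L    W    L
Cells with no legal move (terminal, hence L): (0,0).
The remaining L cells, each justified by listing all of its moves:
(0,2): L (sole option (0,1)(W) is W)
(0,4): L (sole option (0,3)(W) is W)
Every other cell has at least one move into one of the L cells above, so it is W.
The starting position (0,4) is L: whatever Ada does, the opponent receives a W position.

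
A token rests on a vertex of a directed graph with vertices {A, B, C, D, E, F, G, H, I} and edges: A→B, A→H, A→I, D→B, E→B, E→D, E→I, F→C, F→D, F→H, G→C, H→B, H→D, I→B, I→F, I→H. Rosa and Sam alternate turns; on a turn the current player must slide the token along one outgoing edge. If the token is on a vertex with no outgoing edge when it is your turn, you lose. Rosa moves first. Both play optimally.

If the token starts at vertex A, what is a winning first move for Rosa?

Work bottom-up. With no move the player to move loses. Otherwise the position is W if at least one move leads to an L position for the opponent, and L if every move leads to a W.
Every edge goes from a vertex to one that appears earlier in the order C, B, D, H, F, G, I, A, E, so processing vertices in that order labels each vertex after all of its successors.
C: no outgoing edge → L
B: no outgoing edge → L
D: can move to B, which is L ⇒ W
H: can move to B, which is L ⇒ W
F: can move to C, which is L ⇒ W
G: can move to C, which is L ⇒ W
I: can move to B, which is L ⇒ W
A: can move to B, which is L ⇒ W
E: can move to B, which is L ⇒ W
From A, the L positions reachable in one move are: B.

Move to B.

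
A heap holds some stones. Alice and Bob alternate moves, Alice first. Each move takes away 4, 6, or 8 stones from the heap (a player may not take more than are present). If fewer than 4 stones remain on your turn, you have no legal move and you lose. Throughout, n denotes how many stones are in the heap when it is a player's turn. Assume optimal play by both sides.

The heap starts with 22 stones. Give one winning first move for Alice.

Classify positions by backward induction: terminal positions (no move available) are L. From any other position, the mover wins iff some move reaches an L.
n=0: no move → L
n=1: no move → L
n=2: no move → L
n=3: no move → L
n=4: W (go to 0, an L position)
n=5: W (go to 1, an L position)
n=6: W (go to 2, an L position)
n=7: W (go to 3, an L position)
n=8: W (go to 2, an L position)
n=9: W (go to 3, an L position)
n=10: W (go to 2, an L position)
n=11: W (go to 3, an L position)
n=12: L (options 8(W), 6(W), 4(W) are all W)
n=13: L (options 9(W), 7(W), 5(W) are all W)
n=14: L (options 10(W), 8(W), 6(W) are all W)
n=15: L (options 11(W), 9(W), 7(W) are all W)
n=16: W (go to 12, an L position)
n=17: W (go to 13, an L position)
n=18: W (go to 14, an L position)
n=19: W (go to 15, an L position)
n=20: W (go to 14, an L position)
n=21: W (go to 15, an L position)
n=22: W (go to 14, an L position)
From 22, the L positions reachable in one move are: 14.

Remove 8, leaving 14.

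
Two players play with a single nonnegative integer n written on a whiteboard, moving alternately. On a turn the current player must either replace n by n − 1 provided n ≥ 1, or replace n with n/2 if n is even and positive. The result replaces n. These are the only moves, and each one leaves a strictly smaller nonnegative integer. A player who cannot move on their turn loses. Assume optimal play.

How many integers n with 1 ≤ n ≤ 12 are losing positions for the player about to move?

Use the standard recursion: the mover loses at a terminal position; elsewhere, the mover wins exactly when some move hands the opponent an L position.
n=0: no move → L
n=1: reaches L-position 0 → W
n=2: only reaches 1(W), which is W → L
n=3: reaches L-position 2 → W
n=4: reaches L-position 2 → W
n=5: only reaches 4(W), which is W → L
n=6: reaches L-position 5 → W
n=7: only reaches 6(W), which is W → L
n=8: reaches L-position 7 → W
n=9: only reaches 8(W), which is W → L
n=10: reaches L-position 5 → W
n=11: only reaches 10(W), which is W → L
n=12: reaches L-position 11 → W
L entries with 1 ≤ n ≤ 12 (n=0 is outside the asked range and is not counted): n = 2, 5, 7, 9, 11; that makes 5.

5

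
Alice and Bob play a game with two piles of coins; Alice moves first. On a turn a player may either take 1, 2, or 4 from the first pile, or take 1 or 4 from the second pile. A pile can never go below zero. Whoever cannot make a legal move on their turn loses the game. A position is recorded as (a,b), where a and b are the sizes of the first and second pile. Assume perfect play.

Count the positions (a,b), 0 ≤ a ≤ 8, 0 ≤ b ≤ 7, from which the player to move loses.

24

Classify positions by backward induction: terminal positions (no move available) are L. From any other position, the mover wins iff some move reaches an L.
Every move lowers a or b (never raises either), so fill the grid row by row in increasing a, and left to right within a row: each cell's successors are then already labelled.
      b=0  b=1  b=2  b=3  b=4  b=5  b=6  b=7
a=0:    L    W    L    W    W    L    W    L
a=1:    W    L    W    L    W    W    L    W
a=2:    W    W    W    W    L    W    W    W
a=3:    L    W    L    W    W    L    W    L
a=4:    W    L    W    L    W    W    L    W
a=5:    W    W    W    W    L    W    W    W
a=6:    L    W    L    W    W    L    W    L
a=7:    W    L    W    L    W    W    L    W
a=8:    W    W    W    W    L    W    W    W
Cells with no legal move (terminal, hence L): (0,0).
The remaining L cells, each justified by listing all of its moves:
(0,2): only reaches (0,1)(W), which is W → L
(0,5): only reaches (0,4)(W), (0,1)(W), all W → L
(0,7): only reaches (0,6)(W), (0,3)(W), all W → L
(1,1): only reaches (0,1)(W), (1,0)(W), all W → L
(1,3): only reaches (0,3)(W), (1,2)(W), all W → L
(1,6): only reaches (0,6)(W), (1,5)(W), (1,2)(W), all W → L
(2,4): only reaches (1,4)(W), (0,4)(W), (2,3)(W), (2,0)(W), all W → L
(3,0): only reaches (2,0)(W), (1,0)(W), all W → L
(3,2): only reaches (2,2)(W), (1,2)(W), (3,1)(W), all W → L
(3,5): only reaches (2,5)(W), (1,5)(W), (3,4)(W), (3,1)(W), all W → L
(3,7): only reaches (2,7)(W), (1,7)(W), (3,6)(W), (3,3)(W), all W → L
(4,1): only reaches (3,1)(W), (2,1)(W), (0,1)(W), (4,0)(W), all W → L
(4,3): only reaches (3,3)(W), (2,3)(W), (0,3)(W), (4,2)(W), all W → L
(4,6): only reaches (3,6)(W), (2,6)(W), (0,6)(W), (4,5)(W), (4,2)(W), all W → L
(5,4): only reaches (4,4)(W), (3,4)(W), (1,4)(W), (5,3)(W), (5,0)(W), all W → L
(6,0): only reaches (5,0)(W), (4,0)(W), (2,0)(W), all W → L
(6,2): only reaches (5,2)(W), (4,2)(W), (2,2)(W), (6,1)(W), all W → L
(6,5): only reaches (5,5)(W), (4,5)(W), (2,5)(W), (6,4)(W), (6,1)(W), all W → L
(6,7): only reaches (5,7)(W), (4,7)(W), (2,7)(W), (6,6)(W), (6,3)(W), all W → L
(7,1): only reaches (6,1)(W), (5,1)(W), (3,1)(W), (7,0)(W), all W → L
(7,3): only reaches (6,3)(W), (5,3)(W), (3,3)(W), (7,2)(W), all W → L
(7,6): only reaches (6,6)(W), (5,6)(W), (3,6)(W), (7,5)(W), (7,2)(W), all W → L
(8,4): only reaches (7,4)(W), (6,4)(W), (4,4)(W), (8,3)(W), (8,0)(W), all W → L
Every other cell has at least one move into one of the L cells above, so it is W.
L cells per row: a=0: 4, a=1: 3, a=2: 1, a=3: 4, a=4: 3, a=5: 1, a=6: 4, a=7: 3, a=8: 1; total 24.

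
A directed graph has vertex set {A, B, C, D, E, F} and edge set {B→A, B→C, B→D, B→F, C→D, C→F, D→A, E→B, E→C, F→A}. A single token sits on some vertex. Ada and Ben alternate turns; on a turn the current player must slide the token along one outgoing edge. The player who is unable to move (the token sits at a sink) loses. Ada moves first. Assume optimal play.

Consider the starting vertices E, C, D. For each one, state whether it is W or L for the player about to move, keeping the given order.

Classify positions by backward induction: terminal positions (no move available) are L. From any other position, the mover wins iff some move reaches an L.
Every edge goes from a vertex to one that appears earlier in the order A, F, D, C, B, E, so processing vertices in that order labels each vertex after all of its successors.
A: no outgoing edge → L
F: can move to A, which is L ⇒ W
D: can move to A, which is L ⇒ W
C: moves to D(W), F(W); every one is W ⇒ L
B: can move to C, which is L ⇒ W
E: can move to C, which is L ⇒ W

E: W, C: L, D: W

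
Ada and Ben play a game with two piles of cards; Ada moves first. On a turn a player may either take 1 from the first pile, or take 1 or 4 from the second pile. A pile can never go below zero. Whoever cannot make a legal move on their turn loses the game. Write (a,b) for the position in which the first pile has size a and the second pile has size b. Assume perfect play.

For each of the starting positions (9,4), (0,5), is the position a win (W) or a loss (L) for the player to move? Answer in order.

(9,4): W, (0,5): L

Work bottom-up. With no move the player to move loses. Otherwise the position is W if at least one move leads to an L position for the opponent, and L if every move leads to a W.
No move ever increases a pile, so every position that can arise here has a ≤ 9 and b ≤ 5; it is enough to label the cells with 0 ≤ a ≤ 9 and 0 ≤ b ≤ 5.
Every move lowers a or b (never raises either), so fill the grid row by row in increasing a, and left to right within a row: each cell's successors are then already labelled.
      b=0  b=1  b=2  b=3  b=4  b=5
a=0:    L    W    L    W    W    L
a=1:    W    L    W    L    W    W
a=2:    L    W    L    W    W    L
a=3:    W    L    W    L    W    W
a=4:    L    W    L    W    W    L
a=5:    W    L    W    L    W    W
a=6:    L    W    L    W    W    L
a=7:    W    L    W    L    W    W
a=8:    L    W    L    W    W    L
a=9:    W    L    W    L    W    W
Cells with no legal move (terminal, hence L): (0,0).
The remaining L cells, each justified by listing all of its moves:
(0,2): L (sole option (0,1)(W) is W)
(0,5): L (options (0,4)(W), (0,1)(W) are all W)
(1,1): L (options (0,1)(W), (1,0)(W) are all W)
(1,3): L (options (0,3)(W), (1,2)(W) are all W)
(2,0): L (sole option (1,0)(W) is W)
(2,2): L (options (1,2)(W), (2,1)(W) are all W)
(2,5): L (options (1,5)(W), (2,4)(W), (2,1)(W) are all W)
(3,1): L (options (2,1)(W), (3,0)(W) are all W)
(3,3): L (options (2,3)(W), (3,2)(W) are all W)
(4,0): L (sole option (3,0)(W) is W)
(4,2): L (options (3,2)(W), (4,1)(W) are all W)
(4,5): L (options (3,5)(W), (4,4)(W), (4,1)(W) are all W)
(5,1): L (options (4,1)(W), (5,0)(W) are all W)
(5,3): L (options (4,3)(W), (5,2)(W) are all W)
(6,0): L (sole option (5,0)(W) is W)
(6,2): L (options (5,2)(W), (6,1)(W) are all W)
(6,5): L (options (5,5)(W), (6,4)(W), (6,1)(W) are all W)
(7,1): L (options (6,1)(W), (7,0)(W) are all W)
(7,3): L (options (6,3)(W), (7,2)(W) are all W)
(8,0): L (sole option (7,0)(W) is W)
(8,2): L (options (7,2)(W), (8,1)(W) are all W)
(8,5): L (options (7,5)(W), (8,4)(W), (8,1)(W) are all W)
(9,1): L (options (8,1)(W), (9,0)(W) are all W)
(9,3): L (options (8,3)(W), (9,2)(W) are all W)
Every other cell has at least one move into one of the L cells above, so it is W.
(9,4): the move to (9,3) reaches an L cell, so W
(0,5): one of the L cells justified above, so L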